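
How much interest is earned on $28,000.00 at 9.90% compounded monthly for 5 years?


Compound interest earned = final amount − principal.
A = P(1 + r/n)^(nt) = $28,000.00 × (1 + 0.099/12)^(12 × 5) = $45,840.77
Interest = A − P = $45,840.77 − $28,000.00 = $17,840.77

Interest = A - P = $17,840.77


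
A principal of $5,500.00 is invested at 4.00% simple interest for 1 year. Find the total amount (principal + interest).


Total amount formula: A = P(1 + rt) = P + P·r·t
Interest: I = P × r × t = $5,500.00 × 0.04 × 1 = $220.00
A = P + I = $5,500.00 + $220.00 = $5,720.00

A = P + I = P(1 + rt) = $5,720.00


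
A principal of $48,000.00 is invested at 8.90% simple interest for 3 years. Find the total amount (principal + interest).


Total amount formula: A = P(1 + rt) = P + P·r·t
Interest: I = P × r × t = $48,000.00 × 0.089 × 3 = $12,816.00
A = P + I = $48,000.00 + $12,816.00 = $60,816.00

A = P + I = P(1 + rt) = $60,816.00


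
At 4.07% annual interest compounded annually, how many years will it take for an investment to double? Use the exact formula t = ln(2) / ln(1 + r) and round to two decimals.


Doubling condition: (1 + r)^t = 2
Take ln of both sides: t × ln(1 + r) = ln(2)
t = ln(2) / ln(1 + r)
t = 0.693147 / 0.039894
t = 17.37

t = ln(2) / ln(1 + r) = 17.37 years


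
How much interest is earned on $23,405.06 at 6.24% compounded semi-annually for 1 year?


Compound interest earned = final amount − principal.
A = P(1 + r/n)^(nt) = $23,405.06 × (1 + 0.0624/2)^(2 × 1) = $24,888.32
Interest = A − P = $24,888.32 − $23,405.06 = $1,483.26

Interest = A - P = $1,483.26


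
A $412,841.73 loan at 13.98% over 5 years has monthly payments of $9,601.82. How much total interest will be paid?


Total paid over the life of the loan = PMT × n.
Total paid = $9,601.82 × 60 = $576,109.20
Total interest = total paid − principal = $576,109.20 − $412,841.73 = $163,267.47

Total interest = (PMT × n) - PV = $163,267.47


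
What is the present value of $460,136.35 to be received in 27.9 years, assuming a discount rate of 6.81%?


Present value formula: PV = FV / (1 + r)^t
PV = $460,136.35 / (1 + 0.0681)^27.9
PV = $460,136.35 / 6.2845246
PV = $73,217.37

PV = FV / (1 + r)^t = $73,217.37


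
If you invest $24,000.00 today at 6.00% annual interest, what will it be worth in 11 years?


Future value formula: FV = PV × (1 + r)^t
FV = $24,000.00 × (1 + 0.06)^11
FV = $24,000.00 × 1.8982986
FV = $45,559.17

FV = PV × (1 + r)^t = $45,559.17


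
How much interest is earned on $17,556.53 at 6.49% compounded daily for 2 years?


Compound interest earned = final amount − principal.
A = P(1 + r/n)^(nt) = $17,556.53 × (1 + 0.0649/365)^(365 × 2) = $19,989.65
Interest = A − P = $19,989.65 − $17,556.53 = $2,433.12

Interest = A - P = $2,433.12


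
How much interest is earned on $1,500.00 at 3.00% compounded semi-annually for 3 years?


Compound interest earned = final amount − principal.
A = P(1 + r/n)^(nt) = $1,500.00 × (1 + 0.03/2)^(2 × 3) = $1,640.16
Interest = A − P = $1,640.16 − $1,500.00 = $140.16

Interest = A - P = $140.16


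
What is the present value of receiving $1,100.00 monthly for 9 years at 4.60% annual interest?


Present value of an ordinary annuity: PV = PMT × (1 − (1 + r)^(−n)) / r
Monthly rate r = 0.046/12 ≈ 0.00383333, n = 108
PV = $1,100.00 × (1 − (1 + 0.046/12)^(−108)) / (0.046/12)
PV = $1,100.00 × 88.298002
PV = $97,127.80

PV = PMT × (1-(1+r)^(-n))/r = $97,127.80


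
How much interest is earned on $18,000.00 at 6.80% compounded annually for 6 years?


Compound interest earned = final amount − principal.
A = P(1 + r/n)^(nt) = $18,000.00 × (1 + 0.068/1)^(1 × 6) = $26,711.61
Interest = A − P = $26,711.61 − $18,000.00 = $8,711.61

Interest = A - P = $8,711.61


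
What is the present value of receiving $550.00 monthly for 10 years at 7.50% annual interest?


Present value of an ordinary annuity: PV = PMT × (1 − (1 + r)^(−n)) / r
Monthly rate r = 0.075/12 = 0.00625, n = 120
PV = $550.00 × (1 − (1 + 0.075/12)^(−120)) / (0.075/12)
PV = $550.00 × 84.244743
PV = $46,334.61

PV = PMT × (1-(1+r)^(-n))/r = $46,334.61


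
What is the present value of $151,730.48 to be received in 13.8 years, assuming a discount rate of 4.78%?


Present value formula: PV = FV / (1 + r)^t
PV = $151,730.48 / (1 + 0.0478)^13.8
PV = $151,730.48 / 1.904767
PV = $79,658.29

PV = FV / (1 + r)^t = $79,658.29


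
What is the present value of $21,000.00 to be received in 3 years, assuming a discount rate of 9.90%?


Present value formula: PV = FV / (1 + r)^t
PV = $21,000.00 / (1 + 0.099)^3
PV = $21,000.00 / 1.327373
PV = $15,820.72

PV = FV / (1 + r)^t = $15,820.72


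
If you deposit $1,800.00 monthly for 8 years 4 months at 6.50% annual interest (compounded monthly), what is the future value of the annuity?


Future value of an ordinary annuity: FV = PMT × ((1 + r)^n − 1) / r
Monthly rate r = 0.065/12 ≈ 0.00541667, n = 100
FV = $1,800.00 × ((1 + 0.065/12)^100 − 1) / (0.065/12)
FV = $1,800.00 × 132.250811
FV = $238,051.46

FV = PMT × ((1+r)^n - 1)/r = $238,051.46


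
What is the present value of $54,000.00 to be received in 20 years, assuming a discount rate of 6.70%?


Present value formula: PV = FV / (1 + r)^t
PV = $54,000.00 / (1 + 0.067)^20
PV = $54,000.00 / 3.658376
PV = $14,760.65

PV = FV / (1 + r)^t = $14,760.65


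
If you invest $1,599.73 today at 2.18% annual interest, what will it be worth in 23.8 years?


Future value formula: FV = PV × (1 + r)^t
FV = $1,599.73 × (1 + 0.0218)^23.8
FV = $1,599.73 × 1.670738
FV = $2,672.73

FV = PV × (1 + r)^t = $2,672.73


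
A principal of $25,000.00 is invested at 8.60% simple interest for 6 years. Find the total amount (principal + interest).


Total amount formula: A = P(1 + rt) = P + P·r·t
Interest: I = P × r × t = $25,000.00 × 0.086 × 6 = $12,900.00
A = P + I = $25,000.00 + $12,900.00 = $37,900.00

A = P + I = P(1 + rt) = $37,900.00


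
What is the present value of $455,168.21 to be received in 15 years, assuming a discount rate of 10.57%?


Present value formula: PV = FV / (1 + r)^t
PV = $455,168.21 / (1 + 0.1057)^15
PV = $455,168.21 / 4.513980
PV = $100,835.23

PV = FV / (1 + r)^t = $100,835.23


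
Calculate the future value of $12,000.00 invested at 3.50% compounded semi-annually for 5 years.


Compound interest formula: A = P(1 + r/n)^(nt)
A = $12,000.00 × (1 + 0.035/2)^(2 × 5)
Growth factor: (1 + 0.035/2)^10 = 1.189444
A = $12,000.00 × 1.189444
A = $14,273.33

A = P(1 + r/n)^(nt) = $14,273.33


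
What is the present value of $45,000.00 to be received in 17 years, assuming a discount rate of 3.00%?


Present value formula: PV = FV / (1 + r)^t
PV = $45,000.00 / (1 + 0.03)^17
PV = $45,000.00 / 1.6528476
PV = $27,225.74

PV = FV / (1 + r)^t = $27,225.74


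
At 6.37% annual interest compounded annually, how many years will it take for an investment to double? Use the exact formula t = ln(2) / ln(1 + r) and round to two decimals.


Doubling condition: (1 + r)^t = 2
Take ln of both sides: t × ln(1 + r) = ln(2)
t = ln(2) / ln(1 + r)
t = 0.693147 / 0.061753
t = 11.22

t = ln(2) / ln(1 + r) = 11.22 years


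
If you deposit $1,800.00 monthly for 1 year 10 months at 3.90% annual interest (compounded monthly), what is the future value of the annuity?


Future value of an ordinary annuity: FV = PMT × ((1 + r)^n − 1) / r
Monthly rate r = 0.039/12 = 0.00325, n = 22
FV = $1,800.00 × ((1 + 0.039/12)^22 − 1) / (0.039/12)
FV = $1,800.00 × 22.767270
FV = $40,981.09

FV = PMT × ((1+r)^n - 1)/r = $40,981.09


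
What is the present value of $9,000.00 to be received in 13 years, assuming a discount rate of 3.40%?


Present value formula: PV = FV / (1 + r)^t
PV = $9,000.00 / (1 + 0.034)^13
PV = $9,000.00 / 1.544426
PV = $5,827.41

PV = FV / (1 + r)^t = $5,827.41


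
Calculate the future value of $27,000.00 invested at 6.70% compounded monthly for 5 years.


Compound interest formula: A = P(1 + r/n)^(nt)
A = $27,000.00 × (1 + 0.067/12)^(12 × 5)
Growth factor: (1 + 0.067/12)^60 = 1.3966385
A = $27,000.00 × 1.3966385
A = $37,709.24

A = P(1 + r/n)^(nt) = $37,709.24


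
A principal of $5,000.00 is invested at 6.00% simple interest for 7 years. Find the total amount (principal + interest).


Total amount formula: A = P(1 + rt) = P + P·r·t
Interest: I = P × r × t = $5,000.00 × 0.06 × 7 = $2,100.00
A = P + I = $5,000.00 + $2,100.00 = $7,100.00

A = P + I = P(1 + rt) = $7,100.00


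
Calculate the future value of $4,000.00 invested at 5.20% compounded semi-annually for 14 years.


Compound interest formula: A = P(1 + r/n)^(nt)
A = $4,000.00 × (1 + 0.052/2)^(2 × 14)
Growth factor: (1 + 0.052/2)^28 = 2.051758
A = $4,000.00 × 2.051758
A = $8,207.03

A = P(1 + r/n)^(nt) = $8,207.03


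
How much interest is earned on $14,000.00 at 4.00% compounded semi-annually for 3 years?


Compound interest earned = final amount − principal.
A = P(1 + r/n)^(nt) = $14,000.00 × (1 + 0.04/2)^(2 × 3) = $15,766.27
Interest = A − P = $15,766.27 − $14,000.00 = $1,766.27

Interest = A - P = $1,766.27


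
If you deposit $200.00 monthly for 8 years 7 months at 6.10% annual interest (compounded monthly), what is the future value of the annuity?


Future value of an ordinary annuity: FV = PMT × ((1 + r)^n − 1) / r
Monthly rate r = 0.061/12 ≈ 0.00508333, n = 103
FV = $200.00 × ((1 + 0.061/12)^103 − 1) / (0.061/12)
FV = $200.00 × 134.917055
FV = $26,983.41

FV = PMT × ((1+r)^n - 1)/r = $26,983.41


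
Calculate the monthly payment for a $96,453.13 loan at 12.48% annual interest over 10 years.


Loan payment formula: PMT = PV × r / (1 − (1 + r)^(−n))
Monthly rate r = 0.1248/12 = 0.0104, n = 120 months
Denominator: 1 − (1 + 0.1248/12)^(−120) = 0.711065
PMT = $96,453.13 × (0.1248/12) / 0.711065
PMT = $1,410.72 per month

PMT = PV × r / (1-(1+r)^(-n)) = $1,410.72/month


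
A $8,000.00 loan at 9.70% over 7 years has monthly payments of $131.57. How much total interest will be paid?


Total paid over the life of the loan = PMT × n.
Total paid = $131.57 × 84 = $11,051.88
Total interest = total paid − principal = $11,051.88 − $8,000.00 = $3,051.88

Total interest = (PMT × n) - PV = $3,051.88


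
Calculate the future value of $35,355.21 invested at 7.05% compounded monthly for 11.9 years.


Compound interest formula: A = P(1 + r/n)^(nt)
A = $35,355.21 × (1 + 0.0705/12)^(12 × 11.9)
Growth factor: (1 + 0.0705/12)^142.8 = 2.30826277
A = $35,355.21 × 2.30826277
A = $81,609.11

A = P(1 + r/n)^(nt) = $81,609.11


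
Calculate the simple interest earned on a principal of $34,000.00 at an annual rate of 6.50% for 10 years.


Simple interest formula: I = P × r × t
I = $34,000.00 × 0.065 × 10
I = $22,100.00

I = P × r × t = $22,100.00


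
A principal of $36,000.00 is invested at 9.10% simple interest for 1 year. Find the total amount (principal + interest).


Total amount formula: A = P(1 + rt) = P + P·r·t
Interest: I = P × r × t = $36,000.00 × 0.091 × 1 = $3,276.00
A = P + I = $36,000.00 + $3,276.00 = $39,276.00

A = P + I = P(1 + rt) = $39,276.00


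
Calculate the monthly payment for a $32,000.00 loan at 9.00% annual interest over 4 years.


Loan payment formula: PMT = PV × r / (1 − (1 + r)^(−n))
Monthly rate r = 0.09/12 = 0.0075, n = 48 months
Denominator: 1 − (1 + 0.09/12)^(−48) = 0.301386
PMT = $32,000.00 × (0.09/12) / 0.301386
PMT = $796.32 per month

PMT = PV × r / (1-(1+r)^(-n)) = $796.32/month


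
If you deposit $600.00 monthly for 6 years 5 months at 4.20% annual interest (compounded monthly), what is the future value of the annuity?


Future value of an ordinary annuity: FV = PMT × ((1 + r)^n − 1) / r
Monthly rate r = 0.042/12 = 0.0035, n = 77
FV = $600.00 × ((1 + 0.042/12)^77 − 1) / (0.042/12)
FV = $600.00 × 88.198203
FV = $52,918.92

FV = PMT × ((1+r)^n - 1)/r = $52,918.92


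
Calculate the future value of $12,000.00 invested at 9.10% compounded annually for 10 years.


Compound interest formula: A = P(1 + r/n)^(nt)
A = $12,000.00 × (1 + 0.091/1)^(1 × 10)
Growth factor: (1 + 0.091/1)^10 = 2.3891725
A = $12,000.00 × 2.3891725
A = $28,670.07

A = P(1 + r/n)^(nt) = $28,670.07


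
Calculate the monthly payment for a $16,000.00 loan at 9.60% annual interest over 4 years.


Loan payment formula: PMT = PV × r / (1 − (1 + r)^(−n))
Monthly rate r = 0.096/12 = 0.008, n = 48 months
Denominator: 1 − (1 + 0.096/12)^(−48) = 0.317827
PMT = $16,000.00 × (0.096/12) / 0.317827
PMT = $402.73 per month

PMT = PV × r / (1-(1+r)^(-n)) = $402.73/month


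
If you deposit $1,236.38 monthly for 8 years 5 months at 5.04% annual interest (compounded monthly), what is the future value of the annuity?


Future value of an ordinary annuity: FV = PMT × ((1 + r)^n − 1) / r
Monthly rate r = 0.0504/12 = 0.0042, n = 101
FV = $1,236.38 × ((1 + 0.0504/12)^101 − 1) / (0.0504/12)
FV = $1,236.38 × 125.478605
FV = $155,139.24

FV = PMT × ((1+r)^n - 1)/r = $155,139.24


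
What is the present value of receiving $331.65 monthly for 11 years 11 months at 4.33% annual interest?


Present value of an ordinary annuity: PV = PMT × (1 − (1 + r)^(−n)) / r
Monthly rate r = 0.0433/12 ≈ 0.00360833, n = 143
PV = $331.65 × (1 − (1 + 0.0433/12)^(−143)) / (0.0433/12)
PV = $331.65 × 111.557605
PV = $36,998.08

PV = PMT × (1-(1+r)^(-n))/r = $36,998.08


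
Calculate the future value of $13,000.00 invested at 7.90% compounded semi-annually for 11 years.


Compound interest formula: A = P(1 + r/n)^(nt)
A = $13,000.00 × (1 + 0.079/2)^(2 × 11)
Growth factor: (1 + 0.079/2)^22 = 2.3449785
A = $13,000.00 × 2.3449785
A = $30,484.72

A = P(1 + r/n)^(nt) = $30,484.72


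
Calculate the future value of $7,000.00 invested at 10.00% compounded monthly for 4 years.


Compound interest formula: A = P(1 + r/n)^(nt)
A = $7,000.00 × (1 + 0.1/12)^(12 × 4)
Growth factor: (1 + 0.1/12)^48 = 1.489354
A = $7,000.00 × 1.489354
A = $10,425.48

A = P(1 + r/n)^(nt) = $10,425.48


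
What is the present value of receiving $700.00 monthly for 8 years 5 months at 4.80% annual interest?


Present value of an ordinary annuity: PV = PMT × (1 − (1 + r)^(−n)) / r
Monthly rate r = 0.048/12 = 0.004, n = 101
PV = $700.00 × (1 − (1 + 0.048/12)^(−101)) / (0.048/12)
PV = $700.00 × 82.954410
PV = $58,068.09

PV = PMT × (1-(1+r)^(-n))/r = $58,068.09


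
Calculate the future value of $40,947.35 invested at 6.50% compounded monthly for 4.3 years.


Compound interest formula: A = P(1 + r/n)^(nt)
A = $40,947.35 × (1 + 0.065/12)^(12 × 4.3)
Growth factor: (1 + 0.065/12)^51.6 = 1.3214713
A = $40,947.35 × 1.3214713
A = $54,110.75

A = P(1 + r/n)^(nt) = $54,110.75


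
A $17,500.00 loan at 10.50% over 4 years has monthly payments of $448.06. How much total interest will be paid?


Total paid over the life of the loan = PMT × n.
Total paid = $448.06 × 48 = $21,506.88
Total interest = total paid − principal = $21,506.88 − $17,500.00 = $4,006.88

Total interest = (PMT × n) - PV = $4,006.88


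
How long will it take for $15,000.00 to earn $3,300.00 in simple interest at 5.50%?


Rearrange the simple interest formula for t:
I = P × r × t  ⇒  t = I / (P × r)
t = $3,300.00 / ($15,000.00 × 0.055)
t = 4

t = I/(P×r) = 4 years


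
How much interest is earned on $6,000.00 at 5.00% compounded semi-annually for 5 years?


Compound interest earned = final amount − principal.
A = P(1 + r/n)^(nt) = $6,000.00 × (1 + 0.05/2)^(2 × 5) = $7,680.51
Interest = A − P = $7,680.51 − $6,000.00 = $1,680.51

Interest = A - P = $1,680.51


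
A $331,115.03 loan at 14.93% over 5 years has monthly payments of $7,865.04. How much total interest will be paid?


Total paid over the life of the loan = PMT × n.
Total paid = $7,865.04 × 60 = $471,902.40
Total interest = total paid − principal = $471,902.40 − $331,115.03 = $140,787.37

Total interest = (PMT × n) - PV = $140,787.37


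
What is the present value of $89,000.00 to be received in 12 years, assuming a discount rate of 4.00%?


Present value formula: PV = FV / (1 + r)^t
PV = $89,000.00 / (1 + 0.04)^12
PV = $89,000.00 / 1.6010322
PV = $55,589.14

PV = FV / (1 + r)^t = $55,589.14


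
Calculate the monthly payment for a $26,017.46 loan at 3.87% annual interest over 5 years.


Loan payment formula: PMT = PV × r / (1 − (1 + r)^(−n))
Monthly rate r = 0.0387/12 = 0.003225, n = 60 months
Denominator: 1 − (1 + 0.0387/12)^(−60) = 0.175674
PMT = $26,017.46 × (0.0387/12) / 0.175674
PMT = $477.63 per month

PMT = PV × r / (1-(1+r)^(-n)) = $477.63/month


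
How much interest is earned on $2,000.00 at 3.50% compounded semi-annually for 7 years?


Compound interest earned = final amount − principal.
A = P(1 + r/n)^(nt) = $2,000.00 × (1 + 0.035/2)^(2 × 7) = $2,549.83
Interest = A − P = $2,549.83 − $2,000.00 = $549.83

Interest = A - P = $549.83


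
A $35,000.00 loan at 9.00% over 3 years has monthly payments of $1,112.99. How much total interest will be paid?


Total paid over the life of the loan = PMT × n.
Total paid = $1,112.99 × 36 = $40,067.64
Total interest = total paid − principal = $40,067.64 − $35,000.00 = $5,067.64

Total interest = (PMT × n) - PV = $5,067.64


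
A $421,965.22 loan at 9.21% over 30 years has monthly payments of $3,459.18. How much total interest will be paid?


Total paid over the life of the loan = PMT × n.
Total paid = $3,459.18 × 360 = $1,245,304.80
Total interest = total paid − principal = $1,245,304.80 − $421,965.22 = $823,339.58

Total interest = (PMT × n) - PV = $823,339.58


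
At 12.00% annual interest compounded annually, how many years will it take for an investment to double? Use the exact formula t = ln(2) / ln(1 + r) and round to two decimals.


Doubling condition: (1 + r)^t = 2
Take ln of both sides: t × ln(1 + r) = ln(2)
t = ln(2) / ln(1 + r)
t = 0.693147 / 0.113329
t = 6.12

t = ln(2) / ln(1 + r) = 6.12 years


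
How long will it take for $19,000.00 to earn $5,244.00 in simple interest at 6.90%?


Rearrange the simple interest formula for t:
I = P × r × t  ⇒  t = I / (P × r)
t = $5,244.00 / ($19,000.00 × 0.069)
t = 4

t = I/(P×r) = 4 years


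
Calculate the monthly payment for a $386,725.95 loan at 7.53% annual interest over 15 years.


Loan payment formula: PMT = PV × r / (1 − (1 + r)^(−n))
Monthly rate r = 0.0753/12 = 0.006275, n = 180 months
Denominator: 1 − (1 + 0.0753/12)^(−180) = 0.675663
PMT = $386,725.95 × (0.0753/12) / 0.675663
PMT = $3,591.59 per month

PMT = PV × r / (1-(1+r)^(-n)) = $3,591.59/month


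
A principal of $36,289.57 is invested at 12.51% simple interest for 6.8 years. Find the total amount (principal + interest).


Total amount formula: A = P(1 + rt) = P + P·r·t
Interest: I = P × r × t = $36,289.57 × 0.1251 × 6.8 = $30,870.81
A = P + I = $36,289.57 + $30,870.81 = $67,160.38

A = P + I = P(1 + rt) = $67,160.38


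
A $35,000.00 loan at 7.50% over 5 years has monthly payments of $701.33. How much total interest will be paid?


Total paid over the life of the loan = PMT × n.
Total paid = $701.33 × 60 = $42,079.80
Total interest = total paid − principal = $42,079.80 − $35,000.00 = $7,079.80

Total interest = (PMT × n) - PV = $7,079.80


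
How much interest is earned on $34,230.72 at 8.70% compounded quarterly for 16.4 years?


Compound interest earned = final amount − principal.
A = P(1 + r/n)^(nt) = $34,230.72 × (1 + 0.087/4)^(4 × 16.4) = $140,418.66
Interest = A − P = $140,418.66 − $34,230.72 = $106,187.94

Interest = A - P = $106,187.94


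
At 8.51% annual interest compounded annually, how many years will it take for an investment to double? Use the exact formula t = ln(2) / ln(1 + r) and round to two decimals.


Doubling condition: (1 + r)^t = 2
Take ln of both sides: t × ln(1 + r) = ln(2)
t = ln(2) / ln(1 + r)
t = 0.693147 / 0.081672
t = 8.49

t = ln(2) / ln(1 + r) = 8.49 years


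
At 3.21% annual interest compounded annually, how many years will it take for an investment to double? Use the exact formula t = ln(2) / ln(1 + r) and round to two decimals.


Doubling condition: (1 + r)^t = 2
Take ln of both sides: t × ln(1 + r) = ln(2)
t = ln(2) / ln(1 + r)
t = 0.693147 / 0.031596
t = 21.94

t = ln(2) / ln(1 + r) = 21.94 years


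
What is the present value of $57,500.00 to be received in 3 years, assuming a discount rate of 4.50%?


Present value formula: PV = FV / (1 + r)^t
PV = $57,500.00 / (1 + 0.045)^3
PV = $57,500.00 / 1.14116612
PV = $50,387.05

PV = FV / (1 + r)^t = $50,387.05


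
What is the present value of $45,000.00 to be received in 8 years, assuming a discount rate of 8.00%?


Present value formula: PV = FV / (1 + r)^t
PV = $45,000.00 / (1 + 0.08)^8
PV = $45,000.00 / 1.850930
PV = $24,312.10

PV = FV / (1 + r)^t = $24,312.10


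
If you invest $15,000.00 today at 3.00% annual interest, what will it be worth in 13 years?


Future value formula: FV = PV × (1 + r)^t
FV = $15,000.00 × (1 + 0.03)^13
FV = $15,000.00 × 1.468534
FV = $22,028.01

FV = PV × (1 + r)^t = $22,028.01


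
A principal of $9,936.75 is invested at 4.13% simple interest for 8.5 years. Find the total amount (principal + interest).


Total amount formula: A = P(1 + rt) = P + P·r·t
Interest: I = P × r × t = $9,936.75 × 0.0413 × 8.5 = $3,488.30
A = P + I = $9,936.75 + $3,488.30 = $13,425.05

A = P + I = P(1 + rt) = $13,425.05


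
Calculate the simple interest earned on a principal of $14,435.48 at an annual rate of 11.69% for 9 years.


Simple interest formula: I = P × r × t
I = $14,435.48 × 0.1169 × 9
I = $15,187.57

I = P × r × t = $15,187.57


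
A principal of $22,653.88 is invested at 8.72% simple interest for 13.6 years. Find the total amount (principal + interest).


Total amount formula: A = P(1 + rt) = P + P·r·t
Interest: I = P × r × t = $22,653.88 × 0.0872 × 13.6 = $26,865.69
A = P + I = $22,653.88 + $26,865.69 = $49,519.57

A = P + I = P(1 + rt) = $49,519.57


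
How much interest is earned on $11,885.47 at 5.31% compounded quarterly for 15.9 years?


Compound interest earned = final amount − principal.
A = P(1 + r/n)^(nt) = $11,885.47 × (1 + 0.0531/4)^(4 × 15.9) = $27,496.31
Interest = A − P = $27,496.31 − $11,885.47 = $15,610.84

Interest = A - P = $15,610.84


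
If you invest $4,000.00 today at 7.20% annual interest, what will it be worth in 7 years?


Future value formula: FV = PV × (1 + r)^t
FV = $4,000.00 × (1 + 0.072)^7
FV = $4,000.00 × 1.626910
FV = $6,507.64

FV = PV × (1 + r)^t = $6,507.64


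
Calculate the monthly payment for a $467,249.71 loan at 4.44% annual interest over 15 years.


Loan payment formula: PMT = PV × r / (1 − (1 + r)^(−n))
Monthly rate r = 0.0444/12 = 0.0037, n = 180 months
Denominator: 1 − (1 + 0.0444/12)^(−180) = 0.485609
PMT = $467,249.71 × (0.0444/12) / 0.485609
PMT = $3,560.12 per month

PMT = PV × r / (1-(1+r)^(-n)) = $3,560.12/month


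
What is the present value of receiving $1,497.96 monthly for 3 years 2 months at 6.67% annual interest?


Present value of an ordinary annuity: PV = PMT × (1 − (1 + r)^(−n)) / r
Monthly rate r = 0.0667/12 ≈ 0.00555833, n = 38
PV = $1,497.96 × (1 − (1 + 0.0667/12)^(−38)) / (0.0667/12)
PV = $1,497.96 × 34.169908
PV = $51,185.16

PV = PMT × (1-(1+r)^(-n))/r = $51,185.16


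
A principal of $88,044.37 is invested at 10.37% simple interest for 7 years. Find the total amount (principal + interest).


Total amount formula: A = P(1 + rt) = P + P·r·t
Interest: I = P × r × t = $88,044.37 × 0.1037 × 7 = $63,911.41
A = P + I = $88,044.37 + $63,911.41 = $151,955.78

A = P + I = P(1 + rt) = $151,955.78


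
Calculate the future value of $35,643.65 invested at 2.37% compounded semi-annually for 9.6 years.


Compound interest formula: A = P(1 + r/n)^(nt)
A = $35,643.65 × (1 + 0.0237/2)^(2 × 9.6)
Growth factor: (1 + 0.0237/2)^19.2 = 1.2538045
A = $35,643.65 × 1.2538045
A = $44,690.17

A = P(1 + r/n)^(nt) = $44,690.17


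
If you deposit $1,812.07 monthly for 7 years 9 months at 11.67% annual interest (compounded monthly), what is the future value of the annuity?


Future value of an ordinary annuity: FV = PMT × ((1 + r)^n − 1) / r
Monthly rate r = 0.1167/12 = 0.009725, n = 93
FV = $1,812.07 × ((1 + 0.1167/12)^93 − 1) / (0.1167/12)
FV = $1,812.07 × 150.101771
FV = $271,994.92

FV = PMT × ((1+r)^n - 1)/r = $271,994.92


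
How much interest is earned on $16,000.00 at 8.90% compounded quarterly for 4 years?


Compound interest earned = final amount − principal.
A = P(1 + r/n)^(nt) = $16,000.00 × (1 + 0.089/4)^(4 × 4) = $22,752.75
Interest = A − P = $22,752.75 − $16,000.00 = $6,752.75

Interest = A - P = $6,752.75


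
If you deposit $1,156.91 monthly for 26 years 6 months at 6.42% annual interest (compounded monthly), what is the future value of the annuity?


Future value of an ordinary annuity: FV = PMT × ((1 + r)^n − 1) / r
Monthly rate r = 0.0642/12 = 0.00535, n = 318
FV = $1,156.91 × ((1 + 0.0642/12)^318 − 1) / (0.0642/12)
FV = $1,156.91 × 832.947443
FV = $963,645.23

FV = PMT × ((1+r)^n - 1)/r = $963,645.23


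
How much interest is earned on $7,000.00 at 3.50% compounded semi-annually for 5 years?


Compound interest earned = final amount − principal.
A = P(1 + r/n)^(nt) = $7,000.00 × (1 + 0.035/2)^(2 × 5) = $8,326.11
Interest = A − P = $8,326.11 − $7,000.00 = $1,326.11

Interest = A - P = $1,326.11


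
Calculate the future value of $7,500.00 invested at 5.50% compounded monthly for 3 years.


Compound interest formula: A = P(1 + r/n)^(nt)
A = $7,500.00 × (1 + 0.055/12)^(12 × 3)
Growth factor: (1 + 0.055/12)^36 = 1.1789486
A = $7,500.00 × 1.1789486
A = $8,842.11

A = P(1 + r/n)^(nt) = $8,842.11


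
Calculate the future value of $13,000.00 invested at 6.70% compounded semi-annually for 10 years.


Compound interest formula: A = P(1 + r/n)^(nt)
A = $13,000.00 × (1 + 0.067/2)^(2 × 10)
Growth factor: (1 + 0.067/2)^20 = 1.932901
A = $13,000.00 × 1.932901
A = $25,127.71

A = P(1 + r/n)^(nt) = $25,127.71


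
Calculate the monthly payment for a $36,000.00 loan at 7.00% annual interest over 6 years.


Loan payment formula: PMT = PV × r / (1 − (1 + r)^(−n))
Monthly rate r = 0.07/12 ≈ 0.00583333, n = 72 months
Denominator: 1 − (1 + 0.07/12)^(−72) = 0.342151
PMT = $36,000.00 × (0.07/12) / 0.342151
PMT = $613.76 per month

PMT = PV × r / (1-(1+r)^(-n)) = $613.76/month


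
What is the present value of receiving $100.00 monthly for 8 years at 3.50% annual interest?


Present value of an ordinary annuity: PV = PMT × (1 − (1 + r)^(−n)) / r
Monthly rate r = 0.035/12 ≈ 0.00291667, n = 96
PV = $100.00 × (1 − (1 + 0.035/12)^(−96)) / (0.035/12)
PV = $100.00 × 83.625663
PV = $8,362.57

PV = PMT × (1-(1+r)^(-n))/r = $8,362.57


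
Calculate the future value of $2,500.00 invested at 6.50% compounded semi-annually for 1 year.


Compound interest formula: A = P(1 + r/n)^(nt)
A = $2,500.00 × (1 + 0.065/2)^(2 × 1)
Growth factor: (1 + 0.065/2)^2 = 1.066056
A = $2,500.00 × 1.066056
A = $2,665.14

A = P(1 + r/n)^(nt) = $2,665.14


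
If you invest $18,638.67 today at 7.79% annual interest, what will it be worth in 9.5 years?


Future value formula: FV = PV × (1 + r)^t
FV = $18,638.67 × (1 + 0.0779)^9.5
FV = $18,638.67 × 2.0393674
FV = $38,011.10

FV = PV × (1 + r)^t = $38,011.10


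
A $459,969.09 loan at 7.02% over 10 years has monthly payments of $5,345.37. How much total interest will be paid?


Total paid over the life of the loan = PMT × n.
Total paid = $5,345.37 × 120 = $641,444.40
Total interest = total paid − principal = $641,444.40 − $459,969.09 = $181,475.31

Total interest = (PMT × n) - PV = $181,475.31


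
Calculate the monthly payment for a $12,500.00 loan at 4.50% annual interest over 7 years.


Loan payment formula: PMT = PV × r / (1 − (1 + r)^(−n))
Monthly rate r = 0.045/12 = 0.00375, n = 84 months
Denominator: 1 − (1 + 0.045/12)^(−84) = 0.269781
PMT = $12,500.00 × (0.045/12) / 0.269781
PMT = $173.75 per month

PMT = PV × r / (1-(1+r)^(-n)) = $173.75/month


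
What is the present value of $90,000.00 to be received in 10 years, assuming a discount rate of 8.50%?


Present value formula: PV = FV / (1 + r)^t
PV = $90,000.00 / (1 + 0.085)^10
PV = $90,000.00 / 2.2609834
PV = $39,805.69

PV = FV / (1 + r)^t = $39,805.69


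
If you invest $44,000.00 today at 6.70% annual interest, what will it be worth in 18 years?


Future value formula: FV = PV × (1 + r)^t
FV = $44,000.00 × (1 + 0.067)^18
FV = $44,000.00 × 3.2133612
FV = $141,387.89

FV = PV × (1 + r)^t = $141,387.89


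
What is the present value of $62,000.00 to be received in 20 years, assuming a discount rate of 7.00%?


Present value formula: PV = FV / (1 + r)^t
PV = $62,000.00 / (1 + 0.07)^20
PV = $62,000.00 / 3.869684
PV = $16,021.98

PV = FV / (1 + r)^t = $16,021.98


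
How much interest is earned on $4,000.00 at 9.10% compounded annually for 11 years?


Compound interest earned = final amount − principal.
A = P(1 + r/n)^(nt) = $4,000.00 × (1 + 0.091/1)^(1 × 11) = $10,426.35
Interest = A − P = $10,426.35 − $4,000.00 = $6,426.35

Interest = A - P = $6,426.35


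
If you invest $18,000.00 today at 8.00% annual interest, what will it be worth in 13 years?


Future value formula: FV = PV × (1 + r)^t
FV = $18,000.00 × (1 + 0.08)^13
FV = $18,000.00 × 2.719624
FV = $48,953.23

FV = PV × (1 + r)^t = $48,953.23


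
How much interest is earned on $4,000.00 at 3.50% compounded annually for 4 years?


Compound interest earned = final amount − principal.
A = P(1 + r/n)^(nt) = $4,000.00 × (1 + 0.035/1)^(1 × 4) = $4,590.09
Interest = A − P = $4,590.09 − $4,000.00 = $590.09

Interest = A - P = $590.09


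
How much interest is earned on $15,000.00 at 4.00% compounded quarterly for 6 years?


Compound interest earned = final amount − principal.
A = P(1 + r/n)^(nt) = $15,000.00 × (1 + 0.04/4)^(4 × 6) = $19,046.02
Interest = A − P = $19,046.02 − $15,000.00 = $4,046.02

Interest = A - P = $4,046.02


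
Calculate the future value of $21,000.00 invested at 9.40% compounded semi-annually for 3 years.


Compound interest formula: A = P(1 + r/n)^(nt)
A = $21,000.00 × (1 + 0.094/2)^(2 × 3)
Growth factor: (1 + 0.094/2)^6 = 1.317286
A = $21,000.00 × 1.317286
A = $27,663.01

A = P(1 + r/n)^(nt) = $27,663.01


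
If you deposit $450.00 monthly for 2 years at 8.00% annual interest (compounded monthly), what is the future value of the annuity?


Future value of an ordinary annuity: FV = PMT × ((1 + r)^n − 1) / r
Monthly rate r = 0.08/12 ≈ 0.00666667, n = 24
FV = $450.00 × ((1 + 0.08/12)^24 − 1) / (0.08/12)
FV = $450.00 × 25.933190
FV = $11,669.94

FV = PMT × ((1+r)^n - 1)/r = $11,669.94


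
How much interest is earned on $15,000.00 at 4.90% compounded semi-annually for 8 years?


Compound interest earned = final amount − principal.
A = P(1 + r/n)^(nt) = $15,000.00 × (1 + 0.049/2)^(2 × 8) = $22,094.42
Interest = A − P = $22,094.42 − $15,000.00 = $7,094.42

Interest = A - P = $7,094.42


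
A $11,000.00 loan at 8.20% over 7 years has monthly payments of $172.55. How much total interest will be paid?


Total paid over the life of the loan = PMT × n.
Total paid = $172.55 × 84 = $14,494.20
Total interest = total paid − principal = $14,494.20 − $11,000.00 = $3,494.20

Total interest = (PMT × n) - PV = $3,494.20


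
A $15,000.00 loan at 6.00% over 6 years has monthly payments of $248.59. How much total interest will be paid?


Total paid over the life of the loan = PMT × n.
Total paid = $248.59 × 72 = $17,898.48
Total interest = total paid − principal = $17,898.48 − $15,000.00 = $2,898.48

Total interest = (PMT × n) - PV = $2,898.48


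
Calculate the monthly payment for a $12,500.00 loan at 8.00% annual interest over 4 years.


Loan payment formula: PMT = PV × r / (1 − (1 + r)^(−n))
Monthly rate r = 0.08/12 ≈ 0.00666667, n = 48 months
Denominator: 1 − (1 + 0.08/12)^(−48) = 0.273079
PMT = $12,500.00 × (0.08/12) / 0.273079
PMT = $305.16 per month

PMT = PV × r / (1-(1+r)^(-n)) = $305.16/month


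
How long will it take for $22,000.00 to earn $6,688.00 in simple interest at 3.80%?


Rearrange the simple interest formula for t:
I = P × r × t  ⇒  t = I / (P × r)
t = $6,688.00 / ($22,000.00 × 0.038)
t = 8

t = I/(P×r) = 8 years


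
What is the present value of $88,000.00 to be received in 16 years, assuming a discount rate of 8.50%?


Present value formula: PV = FV / (1 + r)^t
PV = $88,000.00 / (1 + 0.085)^16
PV = $88,000.00 / 3.688721
PV = $23,856.51

PV = FV / (1 + r)^t = $23,856.51


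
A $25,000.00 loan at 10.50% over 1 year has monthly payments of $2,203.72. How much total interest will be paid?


Total paid over the life of the loan = PMT × n.
Total paid = $2,203.72 × 12 = $26,444.64
Total interest = total paid − principal = $26,444.64 − $25,000.00 = $1,444.64

Total interest = (PMT × n) - PV = $1,444.64


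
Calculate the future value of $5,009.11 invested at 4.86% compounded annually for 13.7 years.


Compound interest formula: A = P(1 + r/n)^(nt)
A = $5,009.11 × (1 + 0.0486/1)^(1 × 13.7)
Growth factor: (1 + 0.0486/1)^13.7 = 1.915821
A = $5,009.11 × 1.915821
A = $9,596.56

A = P(1 + r/n)^(nt) = $9,596.56


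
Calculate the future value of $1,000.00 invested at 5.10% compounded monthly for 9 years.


Compound interest formula: A = P(1 + r/n)^(nt)
A = $1,000.00 × (1 + 0.051/12)^(12 × 9)
Growth factor: (1 + 0.051/12)^108 = 1.580952
A = $1,000.00 × 1.580952
A = $1,580.95

A = P(1 + r/n)^(nt) = $1,580.95


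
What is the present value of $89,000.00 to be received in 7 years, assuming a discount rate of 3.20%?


Present value formula: PV = FV / (1 + r)^t
PV = $89,000.00 / (1 + 0.032)^7
PV = $89,000.00 / 1.2466883
PV = $71,389.14

PV = FV / (1 + r)^t = $71,389.14


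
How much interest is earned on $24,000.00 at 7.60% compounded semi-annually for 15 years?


Compound interest earned = final amount − principal.
A = P(1 + r/n)^(nt) = $24,000.00 × (1 + 0.076/2)^(2 × 15) = $73,473.69
Interest = A − P = $73,473.69 − $24,000.00 = $49,473.69

Interest = A - P = $49,473.69


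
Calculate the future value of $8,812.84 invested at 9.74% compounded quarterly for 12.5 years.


Compound interest formula: A = P(1 + r/n)^(nt)
A = $8,812.84 × (1 + 0.0974/4)^(4 × 12.5)
Growth factor: (1 + 0.0974/4)^50 = 3.329803
A = $8,812.84 × 3.329803
A = $29,345.02

A = P(1 + r/n)^(nt) = $29,345.02


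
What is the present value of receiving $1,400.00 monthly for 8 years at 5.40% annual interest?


Present value of an ordinary annuity: PV = PMT × (1 − (1 + r)^(−n)) / r
Monthly rate r = 0.054/12 = 0.0045, n = 96
PV = $1,400.00 × (1 − (1 + 0.054/12)^(−96)) / (0.054/12)
PV = $1,400.00 × 77.813594
PV = $108,939.03

PV = PMT × (1-(1+r)^(-n))/r = $108,939.03


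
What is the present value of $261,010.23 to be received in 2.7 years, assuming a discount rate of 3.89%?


Present value formula: PV = FV / (1 + r)^t
PV = $261,010.23 / (1 + 0.0389)^2.7
PV = $261,010.23 / 1.10853425
PV = $235,455.27

PV = FV / (1 + r)^t = $235,455.27


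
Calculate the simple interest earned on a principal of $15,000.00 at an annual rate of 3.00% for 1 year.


Simple interest formula: I = P × r × t
I = $15,000.00 × 0.03 × 1
I = $450.00

I = P × r × t = $450.00


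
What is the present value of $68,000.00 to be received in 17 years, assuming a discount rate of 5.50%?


Present value formula: PV = FV / (1 + r)^t
PV = $68,000.00 / (1 + 0.055)^17
PV = $68,000.00 / 2.4848021
PV = $27,366.36

PV = FV / (1 + r)^t = $27,366.36


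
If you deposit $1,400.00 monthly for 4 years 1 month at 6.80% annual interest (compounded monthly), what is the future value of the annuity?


Future value of an ordinary annuity: FV = PMT × ((1 + r)^n − 1) / r
Monthly rate r = 0.068/12 ≈ 0.00566667, n = 49
FV = $1,400.00 × ((1 + 0.068/12)^49 − 1) / (0.068/12)
FV = $1,400.00 × 56.296220
FV = $78,814.71

FV = PMT × ((1+r)^n - 1)/r = $78,814.71


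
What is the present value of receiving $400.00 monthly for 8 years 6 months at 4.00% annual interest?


Present value of an ordinary annuity: PV = PMT × (1 − (1 + r)^(−n)) / r
Monthly rate r = 0.04/12 ≈ 0.00333333, n = 102
PV = $400.00 × (1 − (1 + 0.04/12)^(−102)) / (0.04/12)
PV = $400.00 × 86.348136
PV = $34,539.25

PV = PMT × (1-(1+r)^(-n))/r = $34,539.25


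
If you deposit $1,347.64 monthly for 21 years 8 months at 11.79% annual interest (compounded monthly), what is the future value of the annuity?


Future value of an ordinary annuity: FV = PMT × ((1 + r)^n − 1) / r
Monthly rate r = 0.1179/12 = 0.009825, n = 260
FV = $1,347.64 × ((1 + 0.1179/12)^260 − 1) / (0.1179/12)
FV = $1,347.64 × 1191.396443
FV = $1,605,573.50

FV = PMT × ((1+r)^n - 1)/r = $1,605,573.50


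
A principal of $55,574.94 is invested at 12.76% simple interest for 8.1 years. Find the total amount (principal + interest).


Total amount formula: A = P(1 + rt) = P + P·r·t
Interest: I = P × r × t = $55,574.94 × 0.1276 × 8.1 = $57,440.03
A = P + I = $55,574.94 + $57,440.03 = $113,014.97

A = P + I = P(1 + rt) = $113,014.97


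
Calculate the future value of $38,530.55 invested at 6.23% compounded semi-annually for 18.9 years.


Compound interest formula: A = P(1 + r/n)^(nt)
A = $38,530.55 × (1 + 0.0623/2)^(2 × 18.9)
Growth factor: (1 + 0.0623/2)^37.8 = 3.1883485
A = $38,530.55 × 3.1883485
A = $122,848.82

A = P(1 + r/n)^(nt) = $122,848.82


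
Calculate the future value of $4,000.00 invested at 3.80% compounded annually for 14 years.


Compound interest formula: A = P(1 + r/n)^(nt)
A = $4,000.00 × (1 + 0.038/1)^(1 × 14)
Growth factor: (1 + 0.038/1)^14 = 1.685633
A = $4,000.00 × 1.685633
A = $6,742.53

A = P(1 + r/n)^(nt) = $6,742.53


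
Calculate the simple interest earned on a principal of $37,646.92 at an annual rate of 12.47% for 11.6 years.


Simple interest formula: I = P × r × t
I = $37,646.92 × 0.1247 × 11.6
I = $54,457.02

I = P × r × t = $54,457.02


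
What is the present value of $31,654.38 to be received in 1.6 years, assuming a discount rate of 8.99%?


Present value formula: PV = FV / (1 + r)^t
PV = $31,654.38 / (1 + 0.0899)^1.6
PV = $31,654.38 / 1.147674
PV = $27,581.33

PV = FV / (1 + r)^t = $27,581.33


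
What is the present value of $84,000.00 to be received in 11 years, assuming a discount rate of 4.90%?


Present value formula: PV = FV / (1 + r)^t
PV = $84,000.00 / (1 + 0.049)^11
PV = $84,000.00 / 1.6925066
PV = $49,630.53

PV = FV / (1 + r)^t = $49,630.53


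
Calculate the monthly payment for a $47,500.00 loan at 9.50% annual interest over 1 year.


Loan payment formula: PMT = PV × r / (1 − (1 + r)^(−n))
Monthly rate r = 0.095/12 ≈ 0.00791667, n = 12 months
Denominator: 1 − (1 + 0.095/12)^(−12) = 0.0902868
PMT = $47,500.00 × (0.095/12) / 0.0902868
PMT = $4,164.97 per month

PMT = PV × r / (1-(1+r)^(-n)) = $4,164.97/month


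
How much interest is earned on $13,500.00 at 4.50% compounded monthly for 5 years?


Compound interest earned = final amount − principal.
A = P(1 + r/n)^(nt) = $13,500.00 × (1 + 0.045/12)^(12 × 5) = $16,899.24
Interest = A − P = $16,899.24 − $13,500.00 = $3,399.24

Interest = A - P = $3,399.24


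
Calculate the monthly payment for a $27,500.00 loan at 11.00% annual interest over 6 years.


Loan payment formula: PMT = PV × r / (1 − (1 + r)^(−n))
Monthly rate r = 0.11/12 ≈ 0.00916667, n = 72 months
Denominator: 1 − (1 + 0.11/12)^(−72) = 0.481592
PMT = $27,500.00 × (0.11/12) / 0.481592
PMT = $523.44 per month

PMT = PV × r / (1-(1+r)^(-n)) = $523.44/month
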